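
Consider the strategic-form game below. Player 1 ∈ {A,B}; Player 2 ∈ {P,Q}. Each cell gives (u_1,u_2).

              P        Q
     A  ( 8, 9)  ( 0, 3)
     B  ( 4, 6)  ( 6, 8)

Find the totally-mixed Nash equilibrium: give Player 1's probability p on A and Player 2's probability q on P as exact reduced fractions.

P1 indiff ⇒ q·8+(1-q)·0 = q·4+(1-q)·6 ⇒ q(4) = (1-q)(6) ⇒ q = 3/5
P2 indiff ⇒ p·9+(1-p)·6 = p·3+(1-p)·8 ⇒ p(6) = (1-p)(2) ⇒ p = 1/4

P1 mixes 1/4 on A; P2 mixes 3/5 on P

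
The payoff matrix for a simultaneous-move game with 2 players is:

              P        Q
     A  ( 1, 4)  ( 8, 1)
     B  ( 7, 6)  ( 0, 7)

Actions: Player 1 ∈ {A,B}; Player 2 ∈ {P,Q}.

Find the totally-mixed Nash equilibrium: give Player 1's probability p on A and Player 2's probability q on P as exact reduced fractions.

p=1/4, q=4/7

P1 indiff ⇒ q·1+(1-q)·8 = q·7+(1-q)·0 ⇒ q(-6) = (1-q)(-8) ⇒ q = 4/7
P2 indiff ⇒ p·4+(1-p)·6 = p·1+(1-p)·7 ⇒ p(3) = (1-p)(1) ⇒ p = 1/4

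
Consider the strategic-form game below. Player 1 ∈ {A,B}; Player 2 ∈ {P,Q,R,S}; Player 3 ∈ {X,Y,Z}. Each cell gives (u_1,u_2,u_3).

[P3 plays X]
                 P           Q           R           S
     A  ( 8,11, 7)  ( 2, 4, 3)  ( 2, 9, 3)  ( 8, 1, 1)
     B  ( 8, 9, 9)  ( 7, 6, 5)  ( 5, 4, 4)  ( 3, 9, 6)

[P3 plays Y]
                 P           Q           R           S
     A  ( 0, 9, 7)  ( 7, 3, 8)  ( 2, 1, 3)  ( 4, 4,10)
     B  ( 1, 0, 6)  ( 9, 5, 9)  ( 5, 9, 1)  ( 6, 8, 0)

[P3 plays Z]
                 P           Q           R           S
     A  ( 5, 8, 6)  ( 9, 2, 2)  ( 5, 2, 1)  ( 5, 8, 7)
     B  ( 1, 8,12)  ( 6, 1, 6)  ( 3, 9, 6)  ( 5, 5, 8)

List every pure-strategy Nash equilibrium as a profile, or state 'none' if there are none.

PSNE = {(A,P,X)}

(A,P,X): NE
(A,P,Y): not NE [P1→B gives 1>0]
(A,P,Z): not NE [P3→Y gives 7>6]
(A,Q,X): not NE [P1→B gives 7>2; P2→P gives 11>4; P3→Y gives 8>3]
(A,Q,Y): not NE [P1→B gives 9>7; P2→P gives 9>3]
(A,Q,Z): not NE [P2→S gives 8>2; P3→Y gives 8>2]
(A,R,X): not NE [P1→B gives 5>2; P2→P gives 11>9]
(A,R,Y): not NE [P1→B gives 5>2; P2→P gives 9>1]
(A,R,Z): not NE [P2→S gives 8>2; P3→Y gives 3>1]
(A,S,X): not NE [P2→P gives 11>1; P3→Y gives 10>1]
(A,S,Y): not NE [P1→B gives 6>4; P2→P gives 9>4]
(A,S,Z): not NE [P3→Y gives 10>7]
(B,P,X): not NE [P3→Z gives 12>9]
(B,P,Y): not NE [P2→R gives 9>0; P3→Z gives 12>6]
(B,P,Z): not NE [P1→A gives 5>1; P2→R gives 9>8]
(B,Q,X): not NE [P2→S gives 9>6; P3→Y gives 9>5]
(B,Q,Y): not NE [P2→R gives 9>5]
(B,Q,Z): not NE [P1→A gives 9>6; P2→R gives 9>1; P3→Y gives 9>6]
(B,R,X): not NE [P2→S gives 9>4; P3→Z gives 6>4]
(B,R,Y): not NE [P3→Z gives 6>1]
(B,R,Z): not NE [P1→A gives 5>3]
(B,S,X): not NE [P1→A gives 8>3; P3→Z gives 8>6]
(B,S,Y): not NE [P2→R gives 9>8; P3→Z gives 8>0]
(B,S,Z): not NE [P2→R gives 9>5]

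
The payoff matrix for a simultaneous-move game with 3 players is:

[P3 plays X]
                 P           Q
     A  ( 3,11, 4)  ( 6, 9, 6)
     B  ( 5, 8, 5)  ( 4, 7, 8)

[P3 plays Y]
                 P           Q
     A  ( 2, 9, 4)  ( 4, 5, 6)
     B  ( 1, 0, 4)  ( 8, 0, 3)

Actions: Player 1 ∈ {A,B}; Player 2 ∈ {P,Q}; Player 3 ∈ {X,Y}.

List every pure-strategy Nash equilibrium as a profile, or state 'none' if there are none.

(A,P,X): not NE [P1→B gives 5>3]
(A,P,Y): NE
(A,Q,X): not NE [P2→P gives 11>9]
(A,Q,Y): not NE [P1→B gives 8>4; P2→P gives 9>5]
(B,P,X): NE
(B,P,Y): not NE [P1→A gives 2>1; P3→X gives 5>4]
(B,Q,X): not NE [P1→A gives 6>4; P2→P gives 8>7]
(B,Q,Y): not NE [P3→X gives 8>3]

Nash profiles: (A,P,Y), (B,P,X)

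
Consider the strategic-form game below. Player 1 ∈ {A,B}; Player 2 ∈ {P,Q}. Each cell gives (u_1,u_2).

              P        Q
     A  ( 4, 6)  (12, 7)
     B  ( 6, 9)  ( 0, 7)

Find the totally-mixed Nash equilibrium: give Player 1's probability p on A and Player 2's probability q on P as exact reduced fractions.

P1 indiff ⇒ q·4+(1-q)·12 = q·6+(1-q)·0 ⇒ q(-2) = (1-q)(-12) ⇒ q = 6/7
P2 indiff ⇒ p·6+(1-p)·9 = p·7+(1-p)·7 ⇒ p(-1) = (1-p)(-2) ⇒ p = 2/3

(p,q) = (2/3, 6/7)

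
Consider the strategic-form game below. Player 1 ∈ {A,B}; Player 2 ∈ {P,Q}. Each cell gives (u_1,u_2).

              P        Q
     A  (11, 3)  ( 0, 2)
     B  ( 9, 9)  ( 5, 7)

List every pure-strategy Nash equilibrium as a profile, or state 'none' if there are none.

(A,P): NE
(A,Q): not NE [P1→B gives 5>0; P2→P gives 3>2]
(B,P): not NE [P1→A gives 11>9]
(B,Q): not NE [P2→P gives 9>7]

NE set: (A,P)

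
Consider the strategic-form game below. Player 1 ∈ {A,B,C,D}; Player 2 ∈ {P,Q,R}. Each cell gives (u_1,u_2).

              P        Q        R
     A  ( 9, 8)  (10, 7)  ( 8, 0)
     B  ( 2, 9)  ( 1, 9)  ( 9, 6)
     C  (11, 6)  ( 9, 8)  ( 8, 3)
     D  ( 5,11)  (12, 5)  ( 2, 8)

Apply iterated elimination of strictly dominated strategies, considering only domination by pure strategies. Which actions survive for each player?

Survivors P1:{A,C,D} P2:{P,Q}

P2 drop R (P beats it: A:8>0 B:9>6 C:6>3 D:11>8)
P1 drop B (A beats it: P:9>2 Q:10>1)
P1→{A,C,D} P2→{P,Q}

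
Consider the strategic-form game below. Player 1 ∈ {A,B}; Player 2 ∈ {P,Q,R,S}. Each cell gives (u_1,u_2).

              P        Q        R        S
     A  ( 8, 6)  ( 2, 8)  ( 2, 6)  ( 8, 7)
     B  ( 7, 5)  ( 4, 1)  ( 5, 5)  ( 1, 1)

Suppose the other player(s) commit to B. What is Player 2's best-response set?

u_2(P vs B) = 5
u_2(Q vs B) = 1
u_2(R vs B) = 5
u_2(S vs B) = 1
max payoff 5 at {P,R}

argmax u_2 = {P,R}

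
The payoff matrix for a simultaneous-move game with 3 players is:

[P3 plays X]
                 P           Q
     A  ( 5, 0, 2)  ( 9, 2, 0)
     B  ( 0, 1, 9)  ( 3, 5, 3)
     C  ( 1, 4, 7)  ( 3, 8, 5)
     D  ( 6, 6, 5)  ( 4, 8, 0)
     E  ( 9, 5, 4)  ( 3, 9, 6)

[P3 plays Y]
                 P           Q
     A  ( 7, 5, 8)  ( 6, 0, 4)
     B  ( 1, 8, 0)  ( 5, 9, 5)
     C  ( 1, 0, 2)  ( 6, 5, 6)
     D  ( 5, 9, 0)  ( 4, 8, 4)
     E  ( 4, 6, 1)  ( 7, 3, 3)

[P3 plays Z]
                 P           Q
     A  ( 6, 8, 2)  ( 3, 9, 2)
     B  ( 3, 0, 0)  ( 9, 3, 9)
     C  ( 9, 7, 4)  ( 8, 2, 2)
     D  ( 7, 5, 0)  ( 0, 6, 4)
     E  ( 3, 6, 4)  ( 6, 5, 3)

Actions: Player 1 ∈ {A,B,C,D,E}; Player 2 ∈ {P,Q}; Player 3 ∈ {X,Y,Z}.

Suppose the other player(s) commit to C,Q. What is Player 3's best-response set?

BR_3 = {Y}

u_3(X vs C,Q) = 5
u_3(Y vs C,Q) = 6
u_3(Z vs C,Q) = 2
max payoff 6 at {Y}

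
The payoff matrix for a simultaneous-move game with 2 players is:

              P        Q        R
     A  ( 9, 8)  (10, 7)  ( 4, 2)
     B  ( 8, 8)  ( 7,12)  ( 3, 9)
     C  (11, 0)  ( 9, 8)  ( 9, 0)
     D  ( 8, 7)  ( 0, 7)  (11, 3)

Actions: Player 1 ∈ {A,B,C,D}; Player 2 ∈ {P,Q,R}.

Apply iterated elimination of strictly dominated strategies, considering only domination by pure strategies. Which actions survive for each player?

IESDS → P1:{A,C} P2:{P,Q}

P1 drop B (A beats it: P:9>8 Q:10>7 R:4>3)
P2 drop R (Q beats it: A:7>2 C:8>0 D:7>3)
P1 drop D (A beats it: P:9>8 Q:10>0)
P1→{A,C} P2→{P,Q}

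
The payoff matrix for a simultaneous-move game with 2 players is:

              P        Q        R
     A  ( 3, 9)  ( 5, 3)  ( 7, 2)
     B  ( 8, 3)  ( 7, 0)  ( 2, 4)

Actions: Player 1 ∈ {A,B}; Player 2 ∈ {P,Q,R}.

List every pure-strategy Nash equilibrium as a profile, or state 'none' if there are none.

(A,P): not NE [P1→B gives 8>3]
(A,Q): not NE [P1→B gives 7>5; P2→P gives 9>3]
(A,R): not NE [P2→P gives 9>2]
(B,P): not NE [P2→R gives 4>3]
(B,Q): not NE [P2→R gives 4>0]
(B,R): not NE [P1→A gives 7>2]

Equilibria: none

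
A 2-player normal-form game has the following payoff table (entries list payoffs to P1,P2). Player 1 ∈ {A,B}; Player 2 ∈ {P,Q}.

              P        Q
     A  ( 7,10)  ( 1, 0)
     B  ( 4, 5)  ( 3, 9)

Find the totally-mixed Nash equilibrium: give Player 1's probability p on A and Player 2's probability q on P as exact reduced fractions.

p=2/7, q=2/5

P1 indiff ⇒ q·7+(1-q)·1 = q·4+(1-q)·3 ⇒ q(3) = (1-q)(2) ⇒ q = 2/5
P2 indiff ⇒ p·10+(1-p)·5 = p·0+(1-p)·9 ⇒ p(10) = (1-p)(4) ⇒ p = 2/7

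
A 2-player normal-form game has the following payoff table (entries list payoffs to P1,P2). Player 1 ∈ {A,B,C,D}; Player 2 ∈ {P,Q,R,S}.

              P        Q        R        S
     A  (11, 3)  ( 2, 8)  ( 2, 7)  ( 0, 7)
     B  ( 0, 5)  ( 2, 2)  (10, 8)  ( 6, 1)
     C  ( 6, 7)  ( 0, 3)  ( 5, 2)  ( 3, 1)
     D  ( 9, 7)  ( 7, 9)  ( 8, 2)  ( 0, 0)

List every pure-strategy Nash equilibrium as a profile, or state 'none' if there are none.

(A,P): not NE [P2→Q gives 8>3]
(A,Q): not NE [P1→D gives 7>2]
(A,R): not NE [P1→B gives 10>2; P2→Q gives 8>7]
(A,S): not NE [P1→B gives 6>0; P2→Q gives 8>7]
(B,P): not NE [P1→A gives 11>0; P2→R gives 8>5]
(B,Q): not NE [P1→D gives 7>2; P2→R gives 8>2]
(B,R): NE
(B,S): not NE [P2→R gives 8>1]
(C,P): not NE [P1→A gives 11>6]
(C,Q): not NE [P1→D gives 7>0; P2→P gives 7>3]
(C,R): not NE [P1→B gives 10>5; P2→P gives 7>2]
(C,S): not NE [P1→B gives 6>3; P2→P gives 7>1]
(D,P): not NE [P1→A gives 11>9; P2→Q gives 9>7]
(D,Q): NE
(D,R): not NE [P1→B gives 10>8; P2→Q gives 9>2]
(D,S): not NE [P1→B gives 6>0; P2→Q gives 9>0]

NE set: (B,R), (D,Q)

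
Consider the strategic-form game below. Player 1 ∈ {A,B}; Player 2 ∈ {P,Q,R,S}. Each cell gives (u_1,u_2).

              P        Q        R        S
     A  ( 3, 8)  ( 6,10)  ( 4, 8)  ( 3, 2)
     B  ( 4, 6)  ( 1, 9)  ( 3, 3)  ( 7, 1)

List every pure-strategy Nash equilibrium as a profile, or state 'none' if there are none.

NE set: (A,Q)

(A,P): not NE [P1→B gives 4>3; P2→Q gives 10>8]
(A,Q): NE
(A,R): not NE [P2→Q gives 10>8]
(A,S): not NE [P1→B gives 7>3; P2→Q gives 10>2]
(B,P): not NE [P2→Q gives 9>6]
(B,Q): not NE [P1→A gives 6>1]
(B,R): not NE [P1→A gives 4>3; P2→Q gives 9>3]
(B,S): not NE [P2→Q gives 9>1]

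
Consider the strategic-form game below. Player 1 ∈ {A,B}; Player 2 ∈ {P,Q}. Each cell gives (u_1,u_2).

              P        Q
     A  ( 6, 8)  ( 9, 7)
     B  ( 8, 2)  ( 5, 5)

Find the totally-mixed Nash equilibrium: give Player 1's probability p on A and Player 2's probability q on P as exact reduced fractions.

P1 indiff ⇒ q·6+(1-q)·9 = q·8+(1-q)·5 ⇒ q(-2) = (1-q)(-4) ⇒ q = 2/3
P2 indiff ⇒ p·8+(1-p)·2 = p·7+(1-p)·5 ⇒ p(1) = (1-p)(3) ⇒ p = 3/4

P1 mixes 3/4 on A; P2 mixes 2/3 on P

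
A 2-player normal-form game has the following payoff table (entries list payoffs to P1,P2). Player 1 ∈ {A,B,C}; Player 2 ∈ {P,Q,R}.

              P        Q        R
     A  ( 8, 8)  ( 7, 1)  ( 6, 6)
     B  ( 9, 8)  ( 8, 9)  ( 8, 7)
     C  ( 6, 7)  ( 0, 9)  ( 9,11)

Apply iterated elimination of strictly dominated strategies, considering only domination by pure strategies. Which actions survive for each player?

P1 drop A (B beats it: P:9>8 Q:8>7 R:8>6)
P2 drop P (Q beats it: B:9>8 C:9>7)
P1→{B,C} P2→{Q,R}

Survivors P1:{B,C} P2:{Q,R}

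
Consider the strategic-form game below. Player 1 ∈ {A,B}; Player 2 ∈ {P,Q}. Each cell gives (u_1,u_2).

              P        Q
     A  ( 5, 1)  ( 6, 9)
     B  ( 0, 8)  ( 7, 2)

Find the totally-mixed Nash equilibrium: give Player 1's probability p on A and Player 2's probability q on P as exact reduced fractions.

(p,q) = (3/7, 1/6)

P1 indiff ⇒ q·5+(1-q)·6 = q·0+(1-q)·7 ⇒ q(5) = (1-q)(1) ⇒ q = 1/6
P2 indiff ⇒ p·1+(1-p)·8 = p·9+(1-p)·2 ⇒ p(-8) = (1-p)(-6) ⇒ p = 3/7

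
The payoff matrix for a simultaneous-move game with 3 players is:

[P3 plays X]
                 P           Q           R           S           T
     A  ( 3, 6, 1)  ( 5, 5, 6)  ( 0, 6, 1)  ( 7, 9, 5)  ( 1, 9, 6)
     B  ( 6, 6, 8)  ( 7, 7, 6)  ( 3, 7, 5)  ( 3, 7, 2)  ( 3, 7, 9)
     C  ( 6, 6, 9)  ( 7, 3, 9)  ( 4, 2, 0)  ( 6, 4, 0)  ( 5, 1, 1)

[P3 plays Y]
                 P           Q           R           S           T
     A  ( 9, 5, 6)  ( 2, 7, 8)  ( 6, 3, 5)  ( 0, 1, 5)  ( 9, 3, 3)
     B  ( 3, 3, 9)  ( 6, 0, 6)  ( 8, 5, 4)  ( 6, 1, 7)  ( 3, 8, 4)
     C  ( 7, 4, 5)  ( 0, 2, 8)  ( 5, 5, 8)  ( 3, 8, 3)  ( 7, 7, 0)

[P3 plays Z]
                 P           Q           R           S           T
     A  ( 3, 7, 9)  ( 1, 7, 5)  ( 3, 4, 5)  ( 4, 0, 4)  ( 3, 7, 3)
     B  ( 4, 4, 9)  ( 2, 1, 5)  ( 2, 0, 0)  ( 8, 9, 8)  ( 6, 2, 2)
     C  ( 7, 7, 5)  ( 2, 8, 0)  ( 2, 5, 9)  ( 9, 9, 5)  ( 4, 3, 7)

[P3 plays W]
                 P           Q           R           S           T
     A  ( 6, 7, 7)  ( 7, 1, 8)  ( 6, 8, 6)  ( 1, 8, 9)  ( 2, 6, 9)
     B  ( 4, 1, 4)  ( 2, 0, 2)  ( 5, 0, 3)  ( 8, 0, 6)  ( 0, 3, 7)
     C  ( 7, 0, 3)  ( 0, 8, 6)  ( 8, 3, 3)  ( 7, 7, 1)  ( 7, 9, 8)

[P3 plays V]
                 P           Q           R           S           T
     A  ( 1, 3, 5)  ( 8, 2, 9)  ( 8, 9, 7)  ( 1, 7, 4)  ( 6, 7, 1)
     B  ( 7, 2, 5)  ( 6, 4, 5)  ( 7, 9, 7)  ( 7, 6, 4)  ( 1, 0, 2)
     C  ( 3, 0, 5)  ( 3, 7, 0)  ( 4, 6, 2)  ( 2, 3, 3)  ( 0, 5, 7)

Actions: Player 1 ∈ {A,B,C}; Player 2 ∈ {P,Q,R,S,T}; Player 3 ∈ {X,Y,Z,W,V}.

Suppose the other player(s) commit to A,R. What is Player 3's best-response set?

BR_3 = {V}

u_3(X vs A,R) = 1
u_3(Y vs A,R) = 5
u_3(Z vs A,R) = 5
u_3(W vs A,R) = 6
u_3(V vs A,R) = 7
max payoff 7 at {V}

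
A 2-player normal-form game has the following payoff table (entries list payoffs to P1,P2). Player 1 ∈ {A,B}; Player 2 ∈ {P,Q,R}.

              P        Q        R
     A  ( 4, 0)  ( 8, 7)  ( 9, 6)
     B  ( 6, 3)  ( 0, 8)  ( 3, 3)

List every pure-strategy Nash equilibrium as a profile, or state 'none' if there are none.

NE set: (A,Q)

(A,P): not NE [P1→B gives 6>4; P2→Q gives 7>0]
(A,Q): NE
(A,R): not NE [P2→Q gives 7>6]
(B,P): not NE [P2→Q gives 8>3]
(B,Q): not NE [P1→A gives 8>0]
(B,R): not NE [P1→A gives 9>3; P2→Q gives 8>3]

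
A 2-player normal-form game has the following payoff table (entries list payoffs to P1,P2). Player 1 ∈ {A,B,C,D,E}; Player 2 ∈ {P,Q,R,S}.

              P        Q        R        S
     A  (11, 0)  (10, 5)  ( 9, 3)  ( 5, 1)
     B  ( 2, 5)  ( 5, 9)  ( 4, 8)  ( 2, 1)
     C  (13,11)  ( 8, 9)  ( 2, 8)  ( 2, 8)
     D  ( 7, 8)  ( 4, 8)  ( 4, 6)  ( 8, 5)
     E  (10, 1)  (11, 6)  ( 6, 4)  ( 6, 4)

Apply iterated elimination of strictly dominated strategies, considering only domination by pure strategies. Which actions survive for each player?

Remaining: P1:{A,C,E} P2:{P,Q}

P1 drop B (A beats it: P:11>2 Q:10>5 R:9>4 S:5>2)
P2 drop R (Q beats it: A:5>3 C:9>8 D:8>6 E:6>4)
P2 drop S (Q beats it: A:5>1 C:9>8 D:8>5 E:6>4)
P1 drop D (A beats it: P:11>7 Q:10>4)
P1→{A,C,E} P2→{P,Q}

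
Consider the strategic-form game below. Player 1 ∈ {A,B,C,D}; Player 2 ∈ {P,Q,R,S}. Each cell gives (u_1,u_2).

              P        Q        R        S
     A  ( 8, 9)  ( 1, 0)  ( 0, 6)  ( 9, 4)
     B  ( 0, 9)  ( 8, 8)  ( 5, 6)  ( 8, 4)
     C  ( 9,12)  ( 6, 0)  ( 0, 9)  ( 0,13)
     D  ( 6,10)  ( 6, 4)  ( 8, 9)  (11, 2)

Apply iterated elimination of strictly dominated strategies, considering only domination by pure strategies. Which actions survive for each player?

P2 drop Q (P beats it: A:9>0 B:9>8 C:12>0 D:10>4)
P1 drop B (D beats it: P:6>0 R:8>5 S:11>8)
P2 drop R (P beats it: A:9>6 C:12>9 D:10>9)
P1→{A,C,D} P2→{P,S}

IESDS → P1:{A,C,D} P2:{P,S}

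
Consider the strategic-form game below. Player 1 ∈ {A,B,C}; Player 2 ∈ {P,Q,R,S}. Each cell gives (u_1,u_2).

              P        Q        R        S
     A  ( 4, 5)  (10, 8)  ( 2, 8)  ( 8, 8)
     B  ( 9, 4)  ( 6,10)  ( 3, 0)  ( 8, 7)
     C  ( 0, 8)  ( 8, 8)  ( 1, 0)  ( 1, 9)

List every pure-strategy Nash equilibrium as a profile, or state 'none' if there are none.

NE set: (A,Q), (A,S)

(A,P): not NE [P1→B gives 9>4; P2→S gives 8>5]
(A,Q): NE
(A,R): not NE [P1→B gives 3>2]
(A,S): NE
(B,P): not NE [P2→Q gives 10>4]
(B,Q): not NE [P1→A gives 10>6]
(B,R): not NE [P2→Q gives 10>0]
(B,S): not NE [P2→Q gives 10>7]
(C,P): not NE [P1→B gives 9>0; P2→S gives 9>8]
(C,Q): not NE [P1→A gives 10>8; P2→S gives 9>8]
(C,R): not NE [P1→B gives 3>1; P2→S gives 9>0]
(C,S): not NE [P1→B gives 8>1]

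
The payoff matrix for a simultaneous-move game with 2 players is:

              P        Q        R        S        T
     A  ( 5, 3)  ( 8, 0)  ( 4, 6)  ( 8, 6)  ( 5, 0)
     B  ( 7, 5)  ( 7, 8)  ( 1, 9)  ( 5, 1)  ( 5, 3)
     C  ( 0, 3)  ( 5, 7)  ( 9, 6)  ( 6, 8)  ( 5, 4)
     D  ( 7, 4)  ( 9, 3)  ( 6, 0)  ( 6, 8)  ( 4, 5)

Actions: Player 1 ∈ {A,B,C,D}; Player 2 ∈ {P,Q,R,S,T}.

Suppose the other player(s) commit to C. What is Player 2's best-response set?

argmax u_2 = {S}

u_2(P vs C) = 3
u_2(Q vs C) = 7
u_2(R vs C) = 6
u_2(S vs C) = 8
u_2(T vs C) = 4
max payoff 8 at {S}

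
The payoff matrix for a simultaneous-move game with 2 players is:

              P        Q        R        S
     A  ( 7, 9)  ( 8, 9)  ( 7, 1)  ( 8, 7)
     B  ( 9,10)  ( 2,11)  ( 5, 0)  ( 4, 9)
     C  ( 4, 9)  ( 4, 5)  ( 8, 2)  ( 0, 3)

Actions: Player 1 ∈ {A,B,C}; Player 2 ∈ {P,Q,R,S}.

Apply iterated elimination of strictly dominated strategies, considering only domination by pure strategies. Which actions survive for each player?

P2 drop R (P beats it: A:9>1 B:10>0 C:9>2)
P1 drop C (A beats it: P:7>4 Q:8>4 S:8>0)
P2 drop S (P beats it: A:9>7 B:10>9)
P1→{A,B} P2→{P,Q}

Survivors P1:{A,B} P2:{P,Q}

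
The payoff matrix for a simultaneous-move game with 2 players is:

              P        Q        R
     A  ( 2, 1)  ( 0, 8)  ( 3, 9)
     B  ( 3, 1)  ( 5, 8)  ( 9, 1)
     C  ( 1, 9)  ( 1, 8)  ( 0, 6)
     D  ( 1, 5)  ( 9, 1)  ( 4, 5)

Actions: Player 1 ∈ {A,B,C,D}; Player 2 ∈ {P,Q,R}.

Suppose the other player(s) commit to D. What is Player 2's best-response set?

BR_2 = {P,R}

u_2(P vs D) = 5
u_2(Q vs D) = 1
u_2(R vs D) = 5
max payoff 5 at {P,R}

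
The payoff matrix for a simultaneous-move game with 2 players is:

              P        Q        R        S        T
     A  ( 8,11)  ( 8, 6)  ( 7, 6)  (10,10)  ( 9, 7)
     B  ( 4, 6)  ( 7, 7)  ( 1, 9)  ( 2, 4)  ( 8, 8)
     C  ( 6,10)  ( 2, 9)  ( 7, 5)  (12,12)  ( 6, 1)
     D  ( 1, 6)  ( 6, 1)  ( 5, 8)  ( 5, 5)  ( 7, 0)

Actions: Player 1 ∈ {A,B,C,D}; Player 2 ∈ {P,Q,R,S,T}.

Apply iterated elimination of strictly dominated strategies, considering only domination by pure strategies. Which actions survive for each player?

P1 drop B (A beats it: P:8>4 Q:8>7 R:7>1 S:10>2 T:9>8)
P1 drop D (A beats it: P:8>1 Q:8>6 R:7>5 S:10>5 T:9>7)
P2 drop Q (P beats it: A:11>6 C:10>9)
P2 drop R (P beats it: A:11>6 C:10>5)
P2 drop T (P beats it: A:11>7 C:10>1)
P1→{A,C} P2→{P,S}

Survivors P1:{A,C} P2:{P,S}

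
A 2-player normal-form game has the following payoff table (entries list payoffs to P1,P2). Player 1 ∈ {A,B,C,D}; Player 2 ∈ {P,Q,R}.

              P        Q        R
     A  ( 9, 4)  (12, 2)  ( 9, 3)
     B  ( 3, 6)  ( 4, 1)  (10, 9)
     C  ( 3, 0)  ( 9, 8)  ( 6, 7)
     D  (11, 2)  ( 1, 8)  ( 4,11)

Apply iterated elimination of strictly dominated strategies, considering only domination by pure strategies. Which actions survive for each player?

Remaining: P1:{A,B,D} P2:{P,R}

P1 drop C (A beats it: P:9>3 Q:12>9 R:9>6)
P2 drop Q (R beats it: A:3>2 B:9>1 D:11>8)
P1→{A,B,D} P2→{P,R}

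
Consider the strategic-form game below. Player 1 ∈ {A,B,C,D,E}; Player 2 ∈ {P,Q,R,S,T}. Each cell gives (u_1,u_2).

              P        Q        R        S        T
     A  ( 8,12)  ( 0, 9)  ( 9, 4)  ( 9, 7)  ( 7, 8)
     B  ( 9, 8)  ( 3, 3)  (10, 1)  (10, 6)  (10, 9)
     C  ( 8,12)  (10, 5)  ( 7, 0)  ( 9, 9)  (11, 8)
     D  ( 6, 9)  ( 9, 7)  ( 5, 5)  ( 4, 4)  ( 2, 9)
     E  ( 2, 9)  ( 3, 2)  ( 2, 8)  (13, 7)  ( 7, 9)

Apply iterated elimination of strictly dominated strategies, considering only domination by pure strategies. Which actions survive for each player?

Remaining: P1:{B,C} P2:{P,T}

P1 drop A (B beats it: P:9>8 Q:3>0 R:10>9 S:10>9 T:10>7)
P1 drop D (C beats it: P:8>6 Q:10>9 R:7>5 S:9>4 T:11>2)
P2 drop Q (P beats it: B:8>3 C:12>5 E:9>2)
P2 drop R (P beats it: B:8>1 C:12>0 E:9>8)
P2 drop S (P beats it: B:8>6 C:12>9 E:9>7)
P1 drop E (B beats it: P:9>2 T:10>7)
P1→{B,C} P2→{P,T}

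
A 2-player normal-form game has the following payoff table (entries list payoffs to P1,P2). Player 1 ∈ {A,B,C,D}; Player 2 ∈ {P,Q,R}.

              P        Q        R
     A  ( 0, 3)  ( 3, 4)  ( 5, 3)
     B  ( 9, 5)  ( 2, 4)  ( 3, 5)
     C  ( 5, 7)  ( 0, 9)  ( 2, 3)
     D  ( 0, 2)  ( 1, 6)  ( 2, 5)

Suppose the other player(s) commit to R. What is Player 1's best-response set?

u_1(A vs R) = 5
u_1(B vs R) = 3
u_1(C vs R) = 2
u_1(D vs R) = 2
max payoff 5 at {A}

argmax u_1 = {A}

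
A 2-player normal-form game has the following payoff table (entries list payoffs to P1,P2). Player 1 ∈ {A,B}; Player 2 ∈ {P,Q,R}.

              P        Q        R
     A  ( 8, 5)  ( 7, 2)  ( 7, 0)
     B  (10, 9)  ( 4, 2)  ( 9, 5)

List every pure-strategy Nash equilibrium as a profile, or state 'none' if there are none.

(A,P): not NE [P1→B gives 10>8]
(A,Q): not NE [P2→P gives 5>2]
(A,R): not NE [P1→B gives 9>7; P2→P gives 5>0]
(B,P): NE
(B,Q): not NE [P1→A gives 7>4; P2→P gives 9>2]
(B,R): not NE [P2→P gives 9>5]

NE set: (B,P)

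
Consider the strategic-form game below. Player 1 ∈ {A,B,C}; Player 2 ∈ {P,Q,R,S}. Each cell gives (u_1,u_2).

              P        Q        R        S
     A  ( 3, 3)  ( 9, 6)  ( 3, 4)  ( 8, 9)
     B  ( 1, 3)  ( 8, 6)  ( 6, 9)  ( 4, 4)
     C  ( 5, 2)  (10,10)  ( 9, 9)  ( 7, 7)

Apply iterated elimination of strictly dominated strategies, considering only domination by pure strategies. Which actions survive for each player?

P1 drop B (C beats it: P:5>1 Q:10>8 R:9>6 S:7>4)
P2 drop P (Q beats it: A:6>3 C:10>2)
P2 drop R (Q beats it: A:6>4 C:10>9)
P1→{A,C} P2→{Q,S}

Remaining: P1:{A,C} P2:{Q,S}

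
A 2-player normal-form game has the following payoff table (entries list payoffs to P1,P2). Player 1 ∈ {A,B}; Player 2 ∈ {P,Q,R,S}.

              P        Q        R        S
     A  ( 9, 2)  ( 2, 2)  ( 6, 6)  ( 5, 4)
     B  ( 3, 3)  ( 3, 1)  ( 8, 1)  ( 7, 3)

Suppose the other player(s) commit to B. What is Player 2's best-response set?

u_2(P vs B) = 3
u_2(Q vs B) = 1
u_2(R vs B) = 1
u_2(S vs B) = 3
max payoff 3 at {P,S}

BR_2 = {P,S}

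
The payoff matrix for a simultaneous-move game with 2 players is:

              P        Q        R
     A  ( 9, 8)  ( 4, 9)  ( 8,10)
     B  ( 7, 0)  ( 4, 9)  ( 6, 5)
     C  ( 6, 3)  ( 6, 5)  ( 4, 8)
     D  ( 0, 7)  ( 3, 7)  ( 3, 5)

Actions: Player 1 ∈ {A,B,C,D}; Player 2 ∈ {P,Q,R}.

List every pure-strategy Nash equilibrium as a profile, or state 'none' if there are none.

(A,P): not NE [P2→R gives 10>8]
(A,Q): not NE [P1→C gives 6>4; P2→R gives 10>9]
(A,R): NE
(B,P): not NE [P1→A gives 9>7; P2→Q gives 9>0]
(B,Q): not NE [P1→C gives 6>4]
(B,R): not NE [P1→A gives 8>6; P2→Q gives 9>5]
(C,P): not NE [P1→A gives 9>6; P2→R gives 8>3]
(C,Q): not NE [P2→R gives 8>5]
(C,R): not NE [P1→A gives 8>4]
(D,P): not NE [P1→A gives 9>0]
(D,Q): not NE [P1→C gives 6>3]
(D,R): not NE [P1→A gives 8>3; P2→Q gives 7>5]

NE set: (A,R)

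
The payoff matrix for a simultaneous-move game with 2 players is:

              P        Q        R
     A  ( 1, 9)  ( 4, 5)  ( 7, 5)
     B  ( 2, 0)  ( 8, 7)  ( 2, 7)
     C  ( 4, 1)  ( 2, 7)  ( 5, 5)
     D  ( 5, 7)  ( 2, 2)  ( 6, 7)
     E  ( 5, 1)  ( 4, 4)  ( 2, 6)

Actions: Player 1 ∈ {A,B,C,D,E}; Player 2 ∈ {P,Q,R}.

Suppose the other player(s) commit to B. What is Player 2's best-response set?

BR_2 = {Q,R}

u_2(P vs B) = 0
u_2(Q vs B) = 7
u_2(R vs B) = 7
max payoff 7 at {Q,R}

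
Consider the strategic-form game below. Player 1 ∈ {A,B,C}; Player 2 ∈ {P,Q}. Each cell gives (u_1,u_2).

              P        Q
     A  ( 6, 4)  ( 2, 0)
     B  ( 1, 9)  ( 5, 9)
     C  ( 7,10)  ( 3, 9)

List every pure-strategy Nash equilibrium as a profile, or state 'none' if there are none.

(A,P): not NE [P1→C gives 7>6]
(A,Q): not NE [P1→B gives 5>2; P2→P gives 4>0]
(B,P): not NE [P1→C gives 7>1]
(B,Q): NE
(C,P): NE
(C,Q): not NE [P1→B gives 5>3; P2→P gives 10>9]

NE set: (B,Q), (C,P)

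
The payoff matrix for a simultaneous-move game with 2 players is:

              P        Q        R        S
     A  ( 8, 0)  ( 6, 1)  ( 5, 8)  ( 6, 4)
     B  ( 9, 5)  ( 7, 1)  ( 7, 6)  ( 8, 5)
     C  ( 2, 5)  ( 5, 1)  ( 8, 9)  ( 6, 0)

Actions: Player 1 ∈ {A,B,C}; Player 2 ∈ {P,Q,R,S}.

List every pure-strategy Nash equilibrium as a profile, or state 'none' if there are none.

(A,P): not NE [P1→B gives 9>8; P2→R gives 8>0]
(A,Q): not NE [P1→B gives 7>6; P2→R gives 8>1]
(A,R): not NE [P1→C gives 8>5]
(A,S): not NE [P1→B gives 8>6; P2→R gives 8>4]
(B,P): not NE [P2→R gives 6>5]
(B,Q): not NE [P2→R gives 6>1]
(B,R): not NE [P1→C gives 8>7]
(B,S): not NE [P2→R gives 6>5]
(C,P): not NE [P1→B gives 9>2; P2→R gives 9>5]
(C,Q): not NE [P1→B gives 7>5; P2→R gives 9>1]
(C,R): NE
(C,S): not NE [P1→B gives 8>6; P2→R gives 9>0]

NE set: (C,R)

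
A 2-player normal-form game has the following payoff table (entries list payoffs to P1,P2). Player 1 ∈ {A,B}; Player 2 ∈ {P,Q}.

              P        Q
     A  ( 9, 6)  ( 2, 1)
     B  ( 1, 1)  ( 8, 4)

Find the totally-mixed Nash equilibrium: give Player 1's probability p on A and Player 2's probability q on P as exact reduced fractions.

P1 mixes 3/8 on A; P2 mixes 3/7 on P

P1 indiff ⇒ q·9+(1-q)·2 = q·1+(1-q)·8 ⇒ q(8) = (1-q)(6) ⇒ q = 3/7
P2 indiff ⇒ p·6+(1-p)·1 = p·1+(1-p)·4 ⇒ p(5) = (1-p)(3) ⇒ p = 3/8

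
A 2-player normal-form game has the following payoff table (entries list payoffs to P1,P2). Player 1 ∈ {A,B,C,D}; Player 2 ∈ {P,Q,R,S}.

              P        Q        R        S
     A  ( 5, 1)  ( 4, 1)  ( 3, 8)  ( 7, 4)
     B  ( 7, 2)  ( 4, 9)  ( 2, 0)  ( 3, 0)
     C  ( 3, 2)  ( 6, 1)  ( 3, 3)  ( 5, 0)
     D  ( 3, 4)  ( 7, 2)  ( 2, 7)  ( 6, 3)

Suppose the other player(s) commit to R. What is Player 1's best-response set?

BR_1 = {A,C}

u_1(A vs R) = 3
u_1(B vs R) = 2
u_1(C vs R) = 3
u_1(D vs R) = 2
max payoff 3 at {A,C}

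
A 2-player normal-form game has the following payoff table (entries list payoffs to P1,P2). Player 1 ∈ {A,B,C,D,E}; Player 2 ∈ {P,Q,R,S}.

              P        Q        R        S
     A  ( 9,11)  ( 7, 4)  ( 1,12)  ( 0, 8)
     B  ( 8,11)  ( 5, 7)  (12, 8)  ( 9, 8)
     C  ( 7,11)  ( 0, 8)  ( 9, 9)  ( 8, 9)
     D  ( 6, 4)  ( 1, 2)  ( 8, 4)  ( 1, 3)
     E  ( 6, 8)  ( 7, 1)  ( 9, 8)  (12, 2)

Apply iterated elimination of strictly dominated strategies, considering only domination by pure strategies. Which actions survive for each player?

P1 drop C (B beats it: P:8>7 Q:5>0 R:12>9 S:9>8)
P1 drop D (B beats it: P:8>6 Q:5>1 R:12>8 S:9>1)
P2 drop Q (P beats it: A:11>4 B:11>7 E:8>1)
P2 drop S (P beats it: A:11>8 B:11>8 E:8>2)
P1 drop E (B beats it: P:8>6 R:12>9)
P1→{A,B} P2→{P,R}

Survivors P1:{A,B} P2:{P,R}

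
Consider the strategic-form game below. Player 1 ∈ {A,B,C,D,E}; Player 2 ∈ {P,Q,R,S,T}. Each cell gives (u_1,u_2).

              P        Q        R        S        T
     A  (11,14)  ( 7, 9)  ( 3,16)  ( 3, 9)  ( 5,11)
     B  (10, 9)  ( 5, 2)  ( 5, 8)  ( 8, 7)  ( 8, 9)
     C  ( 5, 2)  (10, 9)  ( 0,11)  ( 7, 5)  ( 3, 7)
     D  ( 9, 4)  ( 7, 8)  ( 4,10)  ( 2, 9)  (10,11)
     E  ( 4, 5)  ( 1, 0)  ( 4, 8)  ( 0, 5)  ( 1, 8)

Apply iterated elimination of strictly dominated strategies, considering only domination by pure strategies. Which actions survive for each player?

P1 drop E (B beats it: P:10>4 Q:5>1 R:5>4 S:8>0 T:8>1)
P2 drop Q (R beats it: A:16>9 B:8>2 C:11>9 D:10>8)
P1 drop C (B beats it: P:10>5 R:5>0 S:8>7 T:8>3)
P2 drop S (R beats it: A:16>9 B:8>7 D:10>9)
P1→{A,B,D} P2→{P,R,T}

Survivors P1:{A,B,D} P2:{P,R,T}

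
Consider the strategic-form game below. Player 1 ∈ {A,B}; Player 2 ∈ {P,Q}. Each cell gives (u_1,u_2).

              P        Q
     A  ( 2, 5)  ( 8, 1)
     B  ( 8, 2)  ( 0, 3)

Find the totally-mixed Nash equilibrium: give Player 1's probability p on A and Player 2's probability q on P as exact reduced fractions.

P1 indiff ⇒ q·2+(1-q)·8 = q·8+(1-q)·0 ⇒ q(-6) = (1-q)(-8) ⇒ q = 4/7
P2 indiff ⇒ p·5+(1-p)·2 = p·1+(1-p)·3 ⇒ p(4) = (1-p)(1) ⇒ p = 1/5

(p,q) = (1/5, 4/7)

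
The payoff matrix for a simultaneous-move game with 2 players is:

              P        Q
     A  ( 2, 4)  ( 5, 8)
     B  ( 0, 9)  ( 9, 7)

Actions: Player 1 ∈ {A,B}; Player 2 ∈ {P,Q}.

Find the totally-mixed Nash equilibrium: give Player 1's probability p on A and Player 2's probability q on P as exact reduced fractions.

p=1/3, q=2/3

P1 indiff ⇒ q·2+(1-q)·5 = q·0+(1-q)·9 ⇒ q(2) = (1-q)(4) ⇒ q = 2/3
P2 indiff ⇒ p·4+(1-p)·9 = p·8+(1-p)·7 ⇒ p(-4) = (1-p)(-2) ⇒ p = 1/3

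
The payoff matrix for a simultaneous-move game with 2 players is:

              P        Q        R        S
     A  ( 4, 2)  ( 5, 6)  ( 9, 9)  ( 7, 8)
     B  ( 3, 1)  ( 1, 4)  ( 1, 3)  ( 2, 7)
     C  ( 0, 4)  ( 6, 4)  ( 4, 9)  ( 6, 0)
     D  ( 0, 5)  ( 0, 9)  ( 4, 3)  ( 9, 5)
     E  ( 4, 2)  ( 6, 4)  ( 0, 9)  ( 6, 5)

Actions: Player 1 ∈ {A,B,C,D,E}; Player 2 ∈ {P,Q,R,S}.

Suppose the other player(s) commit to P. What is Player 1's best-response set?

u_1(A vs P) = 4
u_1(B vs P) = 3
u_1(C vs P) = 0
u_1(D vs P) = 0
u_1(E vs P) = 4
max payoff 4 at {A,E}

BR_1 = {A,E}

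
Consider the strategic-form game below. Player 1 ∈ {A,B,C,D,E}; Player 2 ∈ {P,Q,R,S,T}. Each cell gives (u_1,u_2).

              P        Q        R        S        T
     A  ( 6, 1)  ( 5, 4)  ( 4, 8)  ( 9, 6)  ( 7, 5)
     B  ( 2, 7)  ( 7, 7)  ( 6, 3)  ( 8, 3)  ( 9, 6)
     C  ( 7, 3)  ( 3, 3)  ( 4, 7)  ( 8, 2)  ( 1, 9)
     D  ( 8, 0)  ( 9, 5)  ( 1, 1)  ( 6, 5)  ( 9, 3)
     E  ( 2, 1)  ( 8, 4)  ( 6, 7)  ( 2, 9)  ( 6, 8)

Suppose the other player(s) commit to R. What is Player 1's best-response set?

u_1(A vs R) = 4
u_1(B vs R) = 6
u_1(C vs R) = 4
u_1(D vs R) = 1
u_1(E vs R) = 6
max payoff 6 at {B,E}

P1 best: {B,E}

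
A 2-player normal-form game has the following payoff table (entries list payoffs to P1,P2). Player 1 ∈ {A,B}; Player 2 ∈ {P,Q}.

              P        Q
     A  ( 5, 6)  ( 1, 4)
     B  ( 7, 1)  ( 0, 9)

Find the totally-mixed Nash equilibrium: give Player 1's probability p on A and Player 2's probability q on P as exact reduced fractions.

P1 mixes 4/5 on A; P2 mixes 1/3 on P

P1 indiff ⇒ q·5+(1-q)·1 = q·7+(1-q)·0 ⇒ q(-2) = (1-q)(-1) ⇒ q = 1/3
P2 indiff ⇒ p·6+(1-p)·1 = p·4+(1-p)·9 ⇒ p(2) = (1-p)(8) ⇒ p = 4/5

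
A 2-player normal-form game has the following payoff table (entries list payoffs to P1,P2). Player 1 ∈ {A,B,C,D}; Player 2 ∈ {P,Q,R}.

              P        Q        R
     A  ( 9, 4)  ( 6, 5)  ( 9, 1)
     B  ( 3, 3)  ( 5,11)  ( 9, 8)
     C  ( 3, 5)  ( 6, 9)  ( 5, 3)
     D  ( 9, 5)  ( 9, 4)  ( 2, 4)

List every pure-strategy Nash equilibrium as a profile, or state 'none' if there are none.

(A,P): not NE [P2→Q gives 5>4]
(A,Q): not NE [P1→D gives 9>6]
(A,R): not NE [P2→Q gives 5>1]
(B,P): not NE [P1→D gives 9>3; P2→Q gives 11>3]
(B,Q): not NE [P1→D gives 9>5]
(B,R): not NE [P2→Q gives 11>8]
(C,P): not NE [P1→D gives 9>3; P2→Q gives 9>5]
(C,Q): not NE [P1→D gives 9>6]
(C,R): not NE [P1→B gives 9>5; P2→Q gives 9>3]
(D,P): NE
(D,Q): not NE [P2→P gives 5>4]
(D,R): not NE [P1→B gives 9>2; P2→P gives 5>4]

Nash profiles: (D,P)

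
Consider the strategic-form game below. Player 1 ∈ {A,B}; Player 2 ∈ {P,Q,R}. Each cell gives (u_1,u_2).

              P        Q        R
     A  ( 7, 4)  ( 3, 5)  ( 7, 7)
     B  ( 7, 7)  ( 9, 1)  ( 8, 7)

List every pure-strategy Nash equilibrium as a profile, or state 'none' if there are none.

(A,P): not NE [P2→R gives 7>4]
(A,Q): not NE [P1→B gives 9>3; P2→R gives 7>5]
(A,R): not NE [P1→B gives 8>7]
(B,P): NE
(B,Q): not NE [P2→R gives 7>1]
(B,R): NE

PSNE = {(B,P), (B,R)}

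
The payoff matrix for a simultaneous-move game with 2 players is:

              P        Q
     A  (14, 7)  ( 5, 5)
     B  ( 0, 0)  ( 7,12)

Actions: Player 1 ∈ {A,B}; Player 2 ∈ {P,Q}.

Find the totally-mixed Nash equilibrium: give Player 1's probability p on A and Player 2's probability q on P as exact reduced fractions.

P1 indiff ⇒ q·14+(1-q)·5 = q·0+(1-q)·7 ⇒ q(14) = (1-q)(2) ⇒ q = 1/8
P2 indiff ⇒ p·7+(1-p)·0 = p·5+(1-p)·12 ⇒ p(2) = (1-p)(12) ⇒ p = 6/7

P1 mixes 6/7 on A; P2 mixes 1/8 on P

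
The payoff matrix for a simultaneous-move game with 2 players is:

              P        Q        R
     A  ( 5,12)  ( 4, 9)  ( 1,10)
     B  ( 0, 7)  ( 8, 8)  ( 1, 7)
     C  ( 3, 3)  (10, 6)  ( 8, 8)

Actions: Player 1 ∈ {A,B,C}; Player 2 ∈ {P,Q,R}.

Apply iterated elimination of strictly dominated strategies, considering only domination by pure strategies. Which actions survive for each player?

P1 drop B (C beats it: P:3>0 Q:10>8 R:8>1)
P2 drop Q (R beats it: A:10>9 C:8>6)
P1→{A,C} P2→{P,R}

Remaining: P1:{A,C} P2:{P,R}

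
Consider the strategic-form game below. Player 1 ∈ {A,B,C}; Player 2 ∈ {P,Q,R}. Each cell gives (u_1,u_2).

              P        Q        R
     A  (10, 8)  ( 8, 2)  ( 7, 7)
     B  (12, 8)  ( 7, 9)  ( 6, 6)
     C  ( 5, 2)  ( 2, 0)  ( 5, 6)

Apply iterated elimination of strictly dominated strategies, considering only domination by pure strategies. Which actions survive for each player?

IESDS → P1:{A,B} P2:{P,Q}

P1 drop C (A beats it: P:10>5 Q:8>2 R:7>5)
P2 drop R (P beats it: A:8>7 B:8>6)
P1→{A,B} P2→{P,Q}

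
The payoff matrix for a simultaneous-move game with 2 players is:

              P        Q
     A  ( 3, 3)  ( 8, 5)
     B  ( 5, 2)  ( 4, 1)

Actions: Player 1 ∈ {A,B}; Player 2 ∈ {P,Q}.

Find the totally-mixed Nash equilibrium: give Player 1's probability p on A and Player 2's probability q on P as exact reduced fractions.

P1 mixes 1/3 on A; P2 mixes 2/3 on P

P1 indiff ⇒ q·3+(1-q)·8 = q·5+(1-q)·4 ⇒ q(-2) = (1-q)(-4) ⇒ q = 2/3
P2 indiff ⇒ p·3+(1-p)·2 = p·5+(1-p)·1 ⇒ p(-2) = (1-p)(-1) ⇒ p = 1/3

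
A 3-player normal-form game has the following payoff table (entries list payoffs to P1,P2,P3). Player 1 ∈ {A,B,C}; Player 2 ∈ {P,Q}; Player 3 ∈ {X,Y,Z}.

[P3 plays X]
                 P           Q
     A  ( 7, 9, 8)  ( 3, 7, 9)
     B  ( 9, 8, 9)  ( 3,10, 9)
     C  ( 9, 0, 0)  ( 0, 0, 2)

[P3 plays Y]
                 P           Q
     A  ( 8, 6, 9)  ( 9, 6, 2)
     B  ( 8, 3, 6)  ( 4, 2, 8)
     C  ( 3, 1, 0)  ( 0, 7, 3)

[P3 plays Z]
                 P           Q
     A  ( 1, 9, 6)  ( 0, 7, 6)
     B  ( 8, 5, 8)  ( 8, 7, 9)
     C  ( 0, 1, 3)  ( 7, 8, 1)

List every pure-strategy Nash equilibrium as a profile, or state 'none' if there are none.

PSNE = {(A,P,Y), (B,Q,X), (B,Q,Z)}

(A,P,X): not NE [P1→C gives 9>7; P3→Y gives 9>8]
(A,P,Y): NE
(A,P,Z): not NE [P1→B gives 8>1; P3→Y gives 9>6]
(A,Q,X): not NE [P2→P gives 9>7]
(A,Q,Y): not NE [P3→X gives 9>2]
(A,Q,Z): not NE [P1→B gives 8>0; P2→P gives 9>7; P3→X gives 9>6]
(B,P,X): not NE [P2→Q gives 10>8]
(B,P,Y): not NE [P3→X gives 9>6]
(B,P,Z): not NE [P2→Q gives 7>5; P3→X gives 9>8]
(B,Q,X): NE
(B,Q,Y): not NE [P1→A gives 9>4; P2→P gives 3>2; P3→Z gives 9>8]
(B,Q,Z): NE
(C,P,X): not NE [P3→Z gives 3>0]
(C,P,Y): not NE [P1→B gives 8>3; P2→Q gives 7>1; P3→Z gives 3>0]
(C,P,Z): not NE [P1→B gives 8>0; P2→Q gives 8>1]
(C,Q,X): not NE [P1→B gives 3>0; P3→Y gives 3>2]
(C,Q,Y): not NE [P1→A gives 9>0]
(C,Q,Z): not NE [P1→B gives 8>7; P3→Y gives 3>1]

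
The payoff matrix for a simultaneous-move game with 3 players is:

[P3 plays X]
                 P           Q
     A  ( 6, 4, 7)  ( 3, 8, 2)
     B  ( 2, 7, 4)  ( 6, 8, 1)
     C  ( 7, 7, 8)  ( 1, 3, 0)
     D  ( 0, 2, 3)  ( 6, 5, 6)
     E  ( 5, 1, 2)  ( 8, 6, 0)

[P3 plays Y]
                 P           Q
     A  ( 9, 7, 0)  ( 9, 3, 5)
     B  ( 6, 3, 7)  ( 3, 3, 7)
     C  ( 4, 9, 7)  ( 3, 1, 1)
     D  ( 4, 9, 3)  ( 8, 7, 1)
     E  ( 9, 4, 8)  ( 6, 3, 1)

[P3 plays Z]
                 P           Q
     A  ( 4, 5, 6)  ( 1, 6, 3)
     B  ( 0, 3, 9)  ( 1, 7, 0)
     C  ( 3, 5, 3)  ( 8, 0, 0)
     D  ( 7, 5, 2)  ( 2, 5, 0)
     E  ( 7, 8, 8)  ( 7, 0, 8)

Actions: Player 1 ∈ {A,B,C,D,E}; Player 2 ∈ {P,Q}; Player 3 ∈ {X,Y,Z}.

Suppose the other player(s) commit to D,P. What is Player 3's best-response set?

BR_3 = {X,Y}

u_3(X vs D,P) = 3
u_3(Y vs D,P) = 3
u_3(Z vs D,P) = 2
max payoff 3 at {X,Y}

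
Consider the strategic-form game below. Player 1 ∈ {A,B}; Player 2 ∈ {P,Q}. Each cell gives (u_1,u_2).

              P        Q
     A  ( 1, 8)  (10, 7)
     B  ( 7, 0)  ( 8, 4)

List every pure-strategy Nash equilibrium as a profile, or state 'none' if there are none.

Equilibria: none

(A,P): not NE [P1→B gives 7>1]
(A,Q): not NE [P2→P gives 8>7]
(B,P): not NE [P2→Q gives 4>0]
(B,Q): not NE [P1→A gives 10>8]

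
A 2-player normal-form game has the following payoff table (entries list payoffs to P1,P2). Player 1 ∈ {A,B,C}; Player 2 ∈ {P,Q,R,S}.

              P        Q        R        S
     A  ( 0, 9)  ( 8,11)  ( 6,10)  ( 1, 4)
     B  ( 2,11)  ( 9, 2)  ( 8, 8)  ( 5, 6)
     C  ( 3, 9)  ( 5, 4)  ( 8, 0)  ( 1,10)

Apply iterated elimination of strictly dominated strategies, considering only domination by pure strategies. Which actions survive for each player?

Remaining: P1:{B,C} P2:{P,S}

P1 drop A (B beats it: P:2>0 Q:9>8 R:8>6 S:5>1)
P2 drop Q (P beats it: B:11>2 C:9>4)
P2 drop R (P beats it: B:11>8 C:9>0)
P1→{B,C} P2→{P,S}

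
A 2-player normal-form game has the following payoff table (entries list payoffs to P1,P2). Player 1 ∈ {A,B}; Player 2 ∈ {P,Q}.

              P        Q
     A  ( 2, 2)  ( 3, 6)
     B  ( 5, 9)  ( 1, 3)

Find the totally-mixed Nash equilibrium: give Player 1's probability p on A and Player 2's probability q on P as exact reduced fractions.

p=3/5, q=2/5

P1 indiff ⇒ q·2+(1-q)·3 = q·5+(1-q)·1 ⇒ q(-3) = (1-q)(-2) ⇒ q = 2/5
P2 indiff ⇒ p·2+(1-p)·9 = p·6+(1-p)·3 ⇒ p(-4) = (1-p)(-6) ⇒ p = 3/5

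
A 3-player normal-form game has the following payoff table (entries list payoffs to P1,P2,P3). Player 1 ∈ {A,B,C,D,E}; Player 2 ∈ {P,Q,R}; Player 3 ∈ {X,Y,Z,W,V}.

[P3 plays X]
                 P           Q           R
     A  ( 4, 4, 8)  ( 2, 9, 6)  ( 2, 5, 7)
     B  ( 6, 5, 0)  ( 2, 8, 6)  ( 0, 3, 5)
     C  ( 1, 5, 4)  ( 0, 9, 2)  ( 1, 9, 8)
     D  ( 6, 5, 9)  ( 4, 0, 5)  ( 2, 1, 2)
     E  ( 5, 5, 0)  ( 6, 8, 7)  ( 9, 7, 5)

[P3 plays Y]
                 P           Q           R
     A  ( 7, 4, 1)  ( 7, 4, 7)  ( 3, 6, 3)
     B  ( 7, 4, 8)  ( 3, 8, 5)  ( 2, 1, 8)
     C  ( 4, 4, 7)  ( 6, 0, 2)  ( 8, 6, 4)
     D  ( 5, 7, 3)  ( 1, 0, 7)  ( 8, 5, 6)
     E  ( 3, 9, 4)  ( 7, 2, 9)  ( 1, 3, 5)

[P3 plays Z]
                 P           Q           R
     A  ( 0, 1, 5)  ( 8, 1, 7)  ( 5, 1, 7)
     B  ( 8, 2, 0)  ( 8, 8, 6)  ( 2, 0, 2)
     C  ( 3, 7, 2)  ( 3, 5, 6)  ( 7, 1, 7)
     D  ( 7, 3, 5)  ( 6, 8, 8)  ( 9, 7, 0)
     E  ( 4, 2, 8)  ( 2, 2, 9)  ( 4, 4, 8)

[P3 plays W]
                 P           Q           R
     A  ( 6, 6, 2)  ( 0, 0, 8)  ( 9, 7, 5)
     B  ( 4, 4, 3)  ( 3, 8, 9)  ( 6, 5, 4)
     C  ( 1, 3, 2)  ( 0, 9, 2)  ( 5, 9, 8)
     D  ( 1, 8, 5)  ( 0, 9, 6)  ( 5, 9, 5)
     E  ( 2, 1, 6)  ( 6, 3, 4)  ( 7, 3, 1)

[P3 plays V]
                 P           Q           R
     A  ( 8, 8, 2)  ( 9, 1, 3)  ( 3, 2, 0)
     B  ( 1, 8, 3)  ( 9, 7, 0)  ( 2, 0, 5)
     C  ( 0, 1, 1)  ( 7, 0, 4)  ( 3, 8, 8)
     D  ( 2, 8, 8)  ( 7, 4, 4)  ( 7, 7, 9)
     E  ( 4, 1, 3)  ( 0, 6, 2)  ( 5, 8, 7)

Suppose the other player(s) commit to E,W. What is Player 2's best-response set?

u_2(P vs E,W) = 1
u_2(Q vs E,W) = 3
u_2(R vs E,W) = 3
max payoff 3 at {Q,R}

BR_2 = {Q,R}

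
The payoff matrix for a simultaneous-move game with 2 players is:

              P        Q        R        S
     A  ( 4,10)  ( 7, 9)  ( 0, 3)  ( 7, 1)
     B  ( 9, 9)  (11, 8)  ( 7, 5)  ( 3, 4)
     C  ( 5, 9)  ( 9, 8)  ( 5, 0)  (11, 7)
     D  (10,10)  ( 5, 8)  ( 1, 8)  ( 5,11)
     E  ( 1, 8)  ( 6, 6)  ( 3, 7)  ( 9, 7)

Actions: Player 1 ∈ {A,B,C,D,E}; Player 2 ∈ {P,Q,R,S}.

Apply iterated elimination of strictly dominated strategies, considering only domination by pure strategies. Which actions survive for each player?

P1 drop A (C beats it: P:5>4 Q:9>7 R:5>0 S:11>7)
P1 drop E (C beats it: P:5>1 Q:9>6 R:5>3 S:11>9)
P2 drop Q (P beats it: B:9>8 C:9>8 D:10>8)
P2 drop R (P beats it: B:9>5 C:9>0 D:10>8)
P1 drop B (D beats it: P:10>9 S:5>3)
P1→{C,D} P2→{P,S}

Survivors P1:{C,D} P2:{P,S}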